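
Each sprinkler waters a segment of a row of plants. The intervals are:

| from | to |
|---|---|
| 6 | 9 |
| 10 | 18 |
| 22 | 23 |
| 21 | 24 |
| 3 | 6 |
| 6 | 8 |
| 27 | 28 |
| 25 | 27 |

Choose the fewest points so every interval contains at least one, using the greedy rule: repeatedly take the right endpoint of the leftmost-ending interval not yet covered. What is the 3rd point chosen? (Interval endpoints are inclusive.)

23

Sorted: [3,6] [6,8] [6,9] [10,18] [22,23] [21,24] [25,27] [27,28]
{[3,6],[6,8],[6,9]} hit by 6; {[10,18]} hit by 18; {[22,23],[21,24]} hit by 23; {[25,27],[27,28]} hit by 27.
Points: 6, 18, 23, 27 (4 total).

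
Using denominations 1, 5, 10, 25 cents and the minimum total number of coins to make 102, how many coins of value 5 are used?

102 = 4×25 + 2×1
Count of 5: 0

0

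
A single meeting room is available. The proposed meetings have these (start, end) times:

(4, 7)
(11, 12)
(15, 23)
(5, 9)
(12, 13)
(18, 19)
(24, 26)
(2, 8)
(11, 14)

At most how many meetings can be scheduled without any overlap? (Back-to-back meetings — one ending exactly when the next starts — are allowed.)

By end time: (4,7), (2,8), (5,9), (11,12), (12,13), (11,14), (18,19), (15,23), (24,26).
Pick (4,7); next start ≥ 7 → (11,12); next start ≥ 12 → (12,13); next start ≥ 13 → (18,19); next start ≥ 19 → (24,26).
Selected 5 meetings.

5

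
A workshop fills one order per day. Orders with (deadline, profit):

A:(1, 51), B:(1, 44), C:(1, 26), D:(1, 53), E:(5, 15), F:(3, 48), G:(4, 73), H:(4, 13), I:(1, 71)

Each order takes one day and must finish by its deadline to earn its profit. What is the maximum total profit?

Sort by profit descending; place each in the latest free slot ≤ its deadline.
By profit: G(d4,73), I(d1,71), D(d1,53), A(d1,51), F(d3,48), B(d1,44), C(d1,26), E(d5,15), H(d4,13)
G→slot 4; I→slot 1; D skipped; A skipped; F→slot 3; B skipped; C skipped; E→slot 5; H→slot 2.
Profit = 71 + 13 + 48 + 73 + 15 = 220

220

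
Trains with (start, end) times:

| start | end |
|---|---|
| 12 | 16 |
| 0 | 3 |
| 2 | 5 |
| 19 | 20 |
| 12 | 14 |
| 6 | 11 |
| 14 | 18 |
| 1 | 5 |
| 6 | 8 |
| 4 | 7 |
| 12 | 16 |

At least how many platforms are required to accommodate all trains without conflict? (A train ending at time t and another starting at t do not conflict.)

The answer is the maximum number of intervals overlapping at any instant.
starts: [0, 1, 2, 4, 6, 6, 12, 12, 12, 14, 19]
ends:   [3, 5, 5, 7, 8, 11, 14, 16, 16, 18, 20]
s0→1 s1→2 s2→3  — peak 3.

3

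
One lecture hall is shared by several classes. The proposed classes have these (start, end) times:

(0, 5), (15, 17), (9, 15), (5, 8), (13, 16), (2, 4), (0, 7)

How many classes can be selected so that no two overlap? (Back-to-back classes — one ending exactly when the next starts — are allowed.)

Sort by end time and greedily take each interval whose start is ≥ the last chosen end.
By end time: (2,4), (0,5), (0,7), (5,8), (9,15), (13,16), (15,17).
Pick (2,4); next start ≥ 4 → (5,8); next start ≥ 8 → (9,15); next start ≥ 15 → (15,17).
Selected 4 classes.

4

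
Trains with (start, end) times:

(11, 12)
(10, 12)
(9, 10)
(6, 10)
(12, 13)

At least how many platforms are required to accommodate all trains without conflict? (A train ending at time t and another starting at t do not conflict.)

2

The answer is the maximum number of intervals overlapping at any instant.
starts: [6, 9, 10, 11, 12]
ends:   [10, 10, 12, 12, 13]
s6→1 s9→2  — peak 2.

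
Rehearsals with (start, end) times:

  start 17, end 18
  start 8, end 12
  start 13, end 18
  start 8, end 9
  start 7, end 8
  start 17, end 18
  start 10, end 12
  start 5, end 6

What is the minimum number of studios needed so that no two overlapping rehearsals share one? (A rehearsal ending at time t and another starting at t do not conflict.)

Events (time:±→running): 5:+→1 6:-→0 7:+→1 8:-→0 8:+→1 8:+→2 9:-→1 10:+→2 12:-→1 12:-→0 13:+→1 17:+→2 17:+→3 … peak 3.

3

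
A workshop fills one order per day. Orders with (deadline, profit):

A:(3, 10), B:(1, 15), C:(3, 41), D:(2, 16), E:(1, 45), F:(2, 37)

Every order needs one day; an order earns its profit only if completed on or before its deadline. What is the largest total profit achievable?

123

Sort by profit descending; place each in the latest free slot ≤ its deadline.
By profit: E(d1,45), C(d3,41), F(d2,37), D(d2,16), B(d1,15), A(d3,10)
E→slot 1; C→slot 3; F→slot 2; D skipped; B skipped; A skipped.
Profit = 45 + 37 + 41 = 123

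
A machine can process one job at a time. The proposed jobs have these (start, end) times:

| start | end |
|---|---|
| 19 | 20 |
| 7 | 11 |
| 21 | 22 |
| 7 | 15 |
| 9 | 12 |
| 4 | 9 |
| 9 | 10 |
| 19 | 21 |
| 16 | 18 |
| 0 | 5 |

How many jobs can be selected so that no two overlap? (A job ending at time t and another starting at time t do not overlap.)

5

Sorted by end: (0,5)  (4,9)  (9,10)  (7,11)  (9,12)  (7,15)  (16,18)  (19,20)  (19,21)  (21,22)
take (0,5); take (9,10); take (16,18); take (19,20); take (21,22).
Selected 5 jobs.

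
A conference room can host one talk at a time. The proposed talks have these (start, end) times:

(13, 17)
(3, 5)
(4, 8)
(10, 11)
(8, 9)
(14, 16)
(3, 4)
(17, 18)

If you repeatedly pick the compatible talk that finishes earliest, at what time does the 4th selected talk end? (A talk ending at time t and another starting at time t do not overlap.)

Sort by end time and greedily take each interval whose start is ≥ the last chosen end.
By end time: (3,4), (3,5), (4,8), (8,9), (10,11), (14,16), (13,17), (17,18).
Pick (3,4); next start ≥ 4 → (4,8); next start ≥ 8 → (8,9); next start ≥ 9 → (10,11); next start ≥ 11 → (14,16); next start ≥ 16 → (17,18).
Selected: (3,4) (4,8) (8,9) (10,11) (14,16) (17,18)

11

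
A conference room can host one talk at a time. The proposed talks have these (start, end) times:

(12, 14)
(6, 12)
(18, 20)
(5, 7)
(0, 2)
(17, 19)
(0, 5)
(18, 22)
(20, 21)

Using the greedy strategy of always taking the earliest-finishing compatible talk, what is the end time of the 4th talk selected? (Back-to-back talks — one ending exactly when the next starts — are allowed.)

Greedy by earliest finish: after sorting by end time, pick each interval compatible with the last pick.
By end time: (0,2), (0,5), (5,7), (6,12), (12,14), (17,19), (18,20), (20,21), (18,22).
Pick (0,2); next start ≥ 2 → (5,7); next start ≥ 7 → (12,14); next start ≥ 14 → (17,19); next start ≥ 19 → (20,21).
Selected: (0,2) (5,7) (12,14) (17,19) (20,21)

19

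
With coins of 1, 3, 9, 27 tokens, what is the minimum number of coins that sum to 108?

Greedy: take as many of the largest coin as possible, then repeat with the remainder.
108 − 4×27→0
Total coins = 4 = 4

4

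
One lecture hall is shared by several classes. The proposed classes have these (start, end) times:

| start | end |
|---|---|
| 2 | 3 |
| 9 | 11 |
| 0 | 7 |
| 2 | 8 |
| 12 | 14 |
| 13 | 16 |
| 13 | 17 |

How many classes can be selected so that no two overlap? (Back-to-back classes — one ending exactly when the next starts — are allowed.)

3

Sort by end time and greedily take each interval whose start is ≥ the last chosen end.
Sorted by end: (2,3)  (0,7)  (2,8)  (9,11)  (12,14)  (13,16)  (13,17)
take (2,3); skip (2,8); take (9,11); take (12,14); skip (13,17).
Selected 3 classes.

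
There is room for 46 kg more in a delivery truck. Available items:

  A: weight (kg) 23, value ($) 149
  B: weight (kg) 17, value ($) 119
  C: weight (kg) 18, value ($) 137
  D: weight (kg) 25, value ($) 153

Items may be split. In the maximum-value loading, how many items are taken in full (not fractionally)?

Sort by value per unit weight and fill in that order.
Ratios (sorted): C 7.61, B 7.00, A 6.48, D 6.12
take C (18 @ 137); take B (17 @ 119); take 11/23 of A → 71.26. Capacity used 46/46.
2 item(s) taken whole; one partial (take 11/23 of A).

2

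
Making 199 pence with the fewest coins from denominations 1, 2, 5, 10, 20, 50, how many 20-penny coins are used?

Greedy: take as many of the largest coin as possible, then repeat with the remainder.
199 − 3×50→49 − 2×20→9 − 1×5→4 − 2×2→0
Count of 20: 2

2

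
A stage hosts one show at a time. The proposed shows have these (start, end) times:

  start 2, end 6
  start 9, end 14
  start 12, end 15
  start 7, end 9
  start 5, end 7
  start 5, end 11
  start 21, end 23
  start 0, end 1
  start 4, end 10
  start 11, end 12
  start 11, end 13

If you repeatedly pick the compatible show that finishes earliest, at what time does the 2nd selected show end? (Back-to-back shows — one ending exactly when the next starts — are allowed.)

Order by finish time; keep every interval that doesn't clash with the previous kept one.
By end time: (0,1), (2,6), (5,7), (7,9), (4,10), (5,11), (11,12), (11,13), (9,14), (12,15), (21,23).
Pick (0,1); next start ≥ 1 → (2,6); next start ≥ 6 → (7,9); next start ≥ 9 → (11,12); next start ≥ 12 → (12,15); next start ≥ 15 → (21,23).
Selected: (0,1) (2,6) (7,9) (11,12) (12,15) (21,23)

6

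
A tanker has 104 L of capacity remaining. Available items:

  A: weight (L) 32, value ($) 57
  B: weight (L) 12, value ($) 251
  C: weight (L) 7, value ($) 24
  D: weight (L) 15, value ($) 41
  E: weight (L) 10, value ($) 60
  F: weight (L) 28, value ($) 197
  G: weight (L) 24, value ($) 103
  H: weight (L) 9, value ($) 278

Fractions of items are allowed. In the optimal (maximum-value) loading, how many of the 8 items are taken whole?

Order: H (278/9=30.89) > B (251/12=20.92) > F (197/28=7.04) > E (60/10=6.00) > G (103/24=4.29) > C (24/7=3.43) > D (41/15=2.73) > A (57/32=1.78)
Fill: take H (9 @ 278) → take B (12 @ 251) → take F (28 @ 197) → take E (10 @ 60) → take G (24 @ 103) → take C (7 @ 24) → take 14/15 of D → 38.27; 104/104 used.
6 item(s) taken whole; one partial (take 14/15 of D).

6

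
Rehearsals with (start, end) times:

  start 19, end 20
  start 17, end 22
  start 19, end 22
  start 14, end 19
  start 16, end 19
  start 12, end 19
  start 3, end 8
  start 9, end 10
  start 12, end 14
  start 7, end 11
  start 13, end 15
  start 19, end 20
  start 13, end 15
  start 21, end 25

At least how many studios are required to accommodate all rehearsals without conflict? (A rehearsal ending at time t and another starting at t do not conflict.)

Count concurrent intervals with a sweep; the peak is the room count.
Events (time:±→running): 3:+→1 7:+→2 8:-→1 9:+→2 10:-→1 11:-→0 12:+→1 12:+→2 13:+→3 13:+→4 … peak 4.

4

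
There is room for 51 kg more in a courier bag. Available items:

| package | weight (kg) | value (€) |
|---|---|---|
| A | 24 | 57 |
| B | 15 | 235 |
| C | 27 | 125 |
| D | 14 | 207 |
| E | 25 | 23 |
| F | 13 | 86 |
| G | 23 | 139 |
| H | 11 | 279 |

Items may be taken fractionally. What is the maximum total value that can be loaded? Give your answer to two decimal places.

793.77

Order: H (279/11=25.36) > B (235/15=15.67) > D (207/14=14.79) > F (86/13=6.62) > G (139/23=6.04) > C (125/27=4.63) > A (57/24=2.38) > E (23/25=0.92)
Fill: take H (11 @ 279) → take B (15 @ 235) → take D (14 @ 207) → take 11/13 of F → 72.77; 51/51 used.
Total value = 793.77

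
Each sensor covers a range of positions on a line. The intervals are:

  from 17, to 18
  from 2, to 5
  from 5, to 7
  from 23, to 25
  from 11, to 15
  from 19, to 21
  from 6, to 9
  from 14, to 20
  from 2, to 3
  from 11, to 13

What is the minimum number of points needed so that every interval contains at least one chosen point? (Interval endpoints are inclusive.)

6

Process intervals by earliest right end; each time one isn't hit yet, stab at its right endpoint.
By right end: [2,3]  [2,5]  [5,7]  [6,9]  [11,13]  [11,15]  [17,18]  [14,20]  [19,21]  [23,25]
[2,3] uncovered → point at 3; [5,7] uncovered → point at 7; [11,13] uncovered → point at 13; [17,18] uncovered → point at 18; [19,21] uncovered → point at 21; [23,25] uncovered → point at 25.
Points: 3, 7, 13, 18, 21, 25 (6 total).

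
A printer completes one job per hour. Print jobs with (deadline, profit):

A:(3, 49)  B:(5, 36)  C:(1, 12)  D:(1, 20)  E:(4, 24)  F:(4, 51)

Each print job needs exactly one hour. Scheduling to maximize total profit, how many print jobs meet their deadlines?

Profit order: F=51 A=49 B=36 E=24 D=20 C=12
Assign: F→slot 4, A→slot 3, B→slot 5, E→slot 2, D→slot 1, C skipped.
Slots: [1:D] [2:E] [3:A] [4:F] [5:B]
5 of 6 scheduled.

5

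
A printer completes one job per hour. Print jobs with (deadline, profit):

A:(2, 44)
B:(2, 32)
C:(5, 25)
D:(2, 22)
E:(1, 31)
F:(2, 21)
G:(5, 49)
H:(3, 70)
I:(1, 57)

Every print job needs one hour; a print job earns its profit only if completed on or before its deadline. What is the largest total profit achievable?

Take jobs in profit order; each goes to the latest open slot no later than its deadline.
By profit: H(d3,70), I(d1,57), G(d5,49), A(d2,44), B(d2,32), E(d1,31), C(d5,25), D(d2,22), F(d2,21)
H→slot 3; I→slot 1; G→slot 5; A→slot 2; B skipped; E skipped; C→slot 4; D skipped; F skipped.
Profit = 57 + 44 + 70 + 25 + 49 = 245

245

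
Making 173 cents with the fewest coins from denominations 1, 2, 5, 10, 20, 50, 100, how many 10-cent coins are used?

0

173 = 1×100 + 1×50 + 1×20 + 1×2 + 1×1
Count of 10: 0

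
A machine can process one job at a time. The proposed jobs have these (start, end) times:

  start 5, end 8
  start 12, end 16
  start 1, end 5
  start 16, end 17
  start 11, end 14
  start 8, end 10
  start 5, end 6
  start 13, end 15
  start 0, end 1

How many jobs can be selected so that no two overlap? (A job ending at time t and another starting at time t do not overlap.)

6

Sort by end time and greedily take each interval whose start is ≥ the last chosen end.
Sorted by end: (0,1)  (1,5)  (5,6)  (5,8)  (8,10)  (11,14)  (13,15)  (12,16)  (16,17)
take (0,1); take (1,5); take (5,6); skip (5,8); take (8,10); take (11,14); skip (13,15); take (16,17).
Selected 6 jobs.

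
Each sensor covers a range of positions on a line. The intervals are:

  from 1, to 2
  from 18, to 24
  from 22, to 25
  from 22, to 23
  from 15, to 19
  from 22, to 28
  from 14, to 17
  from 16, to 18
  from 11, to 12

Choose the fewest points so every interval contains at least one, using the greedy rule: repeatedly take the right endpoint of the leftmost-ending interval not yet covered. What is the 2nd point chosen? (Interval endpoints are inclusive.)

12

Sorted: [1,2] [11,12] [14,17] [16,18] [15,19] [22,23] [18,24] [22,25] [22,28]
{[1,2]} hit by 2; {[11,12]} hit by 12; {[14,17],[16,18],[15,19]} hit by 17; {[22,23],[18,24],[22,25],[22,28]} hit by 23.
Points: 2, 12, 17, 23 (4 total).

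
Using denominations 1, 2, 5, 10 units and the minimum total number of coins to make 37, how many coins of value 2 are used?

1

Use the largest denomination that fits, subtract, and repeat.
37 = 3×10 + 1×5 + 1×2
Count of 2: 1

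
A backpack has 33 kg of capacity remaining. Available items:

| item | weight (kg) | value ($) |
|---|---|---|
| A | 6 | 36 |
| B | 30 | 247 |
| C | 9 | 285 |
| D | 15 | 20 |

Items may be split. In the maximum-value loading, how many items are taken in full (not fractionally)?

Ratios (sorted): C 31.67, B 8.23, A 6.00, D 1.33
take C (9 @ 285); take 24/30 of B → 197.60. Capacity used 33/33.
1 item(s) taken whole; one partial (take 24/30 of B).

1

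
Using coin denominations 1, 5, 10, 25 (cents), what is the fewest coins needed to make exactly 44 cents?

Greedy: take as many of the largest coin as possible, then repeat with the remainder.
44 − 1×25→19 − 1×10→9 − 1×5→4 − 4×1→0
Total coins = 1 + 1 + 1 + 4 = 7

7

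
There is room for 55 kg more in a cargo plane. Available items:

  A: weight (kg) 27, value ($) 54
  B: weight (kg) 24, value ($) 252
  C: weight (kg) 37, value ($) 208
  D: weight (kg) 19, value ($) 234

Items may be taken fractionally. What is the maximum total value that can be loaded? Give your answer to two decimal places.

Sort by value per unit weight and fill in that order.
Ratios (sorted): D 12.32, B 10.50, C 5.62, A 2.00
take D (19 @ 234); take B (24 @ 252); take 12/37 of C → 67.46. Capacity used 55/55.
Total value = 553.46

553.46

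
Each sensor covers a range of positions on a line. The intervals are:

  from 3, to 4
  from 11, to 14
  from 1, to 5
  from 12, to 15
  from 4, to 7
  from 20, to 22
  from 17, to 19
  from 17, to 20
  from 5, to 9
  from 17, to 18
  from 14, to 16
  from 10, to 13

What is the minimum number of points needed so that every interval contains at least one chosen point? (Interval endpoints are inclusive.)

6

By right end: [3,4]  [1,5]  [4,7]  [5,9]  [10,13]  [11,14]  [12,15]  [14,16]  [17,18]  [17,19]  [17,20]  [20,22]
[3,4] uncovered → point at 4; [5,9] uncovered → point at 9; [10,13] uncovered → point at 13; [14,16] uncovered → point at 16; [17,18] uncovered → point at 18; [20,22] uncovered → point at 22.
Points: 4, 9, 13, 16, 18, 22 (6 total).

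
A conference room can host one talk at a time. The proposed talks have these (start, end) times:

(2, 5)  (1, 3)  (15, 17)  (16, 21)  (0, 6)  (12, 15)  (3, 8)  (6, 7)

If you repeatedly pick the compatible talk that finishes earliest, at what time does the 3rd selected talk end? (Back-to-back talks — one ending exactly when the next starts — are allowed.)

15

Order by finish time; keep every interval that doesn't clash with the previous kept one.
Sorted by end: (1,3)  (2,5)  (0,6)  (6,7)  (3,8)  (12,15)  (15,17)  (16,21)
take (1,3); skip (2,5); take (6,7); take (12,15); take (15,17).
Selected: (1,3) (6,7) (12,15) (15,17)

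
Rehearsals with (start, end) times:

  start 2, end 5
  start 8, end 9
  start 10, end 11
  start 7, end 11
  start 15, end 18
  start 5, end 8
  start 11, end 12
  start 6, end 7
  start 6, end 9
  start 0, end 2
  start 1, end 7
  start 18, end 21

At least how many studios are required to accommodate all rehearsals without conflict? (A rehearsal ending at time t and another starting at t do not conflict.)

The answer is the maximum number of intervals overlapping at any instant.
starts: [0, 1, 2, 5, 6, 6, 7, 8, 10, 11, 15, 18]
ends:   [2, 5, 7, 7, 8, 9, 9, 11, 11, 12, 18, 21]
s0→1 s1→2 e2→1 s2→2 e5→1 s5→2 s6→3 s6→4  — peak 4.

4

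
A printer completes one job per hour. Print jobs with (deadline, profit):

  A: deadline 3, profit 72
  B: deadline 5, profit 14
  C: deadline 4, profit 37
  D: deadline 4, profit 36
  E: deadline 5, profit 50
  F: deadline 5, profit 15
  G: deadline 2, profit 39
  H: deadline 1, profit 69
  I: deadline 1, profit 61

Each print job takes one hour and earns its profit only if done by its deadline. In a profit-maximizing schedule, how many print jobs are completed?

5

Profit order: A=72 H=69 I=61 E=50 G=39 C=37 D=36 F=15 B=14
Assign: A→slot 3, H→slot 1, I skipped, E→slot 5, G→slot 2, C→slot 4, D skipped, F skipped, B skipped.
Slots: [1:H] [2:G] [3:A] [4:C] [5:E]
5 of 9 scheduled.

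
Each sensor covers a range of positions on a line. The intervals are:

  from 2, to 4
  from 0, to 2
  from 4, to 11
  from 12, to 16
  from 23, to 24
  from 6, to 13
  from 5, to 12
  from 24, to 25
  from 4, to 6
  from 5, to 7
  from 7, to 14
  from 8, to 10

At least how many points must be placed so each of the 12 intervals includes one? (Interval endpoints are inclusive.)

5

Sort by right endpoint; whenever an interval is uncovered, place a point at its right end.
By right end: [0,2]  [2,4]  [4,6]  [5,7]  [8,10]  [4,11]  [5,12]  [6,13]  [7,14]  [12,16]  [23,24]  [24,25]
[0,2] uncovered → point at 2; [4,6] uncovered → point at 6; [8,10] uncovered → point at 10; [12,16] uncovered → point at 16; [23,24] uncovered → point at 24.
Points: 2, 6, 10, 16, 24 (5 total).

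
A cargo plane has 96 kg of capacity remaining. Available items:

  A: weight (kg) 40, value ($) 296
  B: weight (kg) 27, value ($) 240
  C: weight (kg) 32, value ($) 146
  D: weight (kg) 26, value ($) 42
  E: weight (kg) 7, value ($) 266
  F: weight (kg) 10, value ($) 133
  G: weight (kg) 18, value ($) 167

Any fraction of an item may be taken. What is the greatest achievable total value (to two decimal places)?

1057.60

Order: E (266/7=38.00) > F (133/10=13.30) > G (167/18=9.28) > B (240/27=8.89) > A (296/40=7.40) > C (146/32=4.56) > D (42/26=1.62)
Fill: take E (7 @ 266) → take F (10 @ 133) → take G (18 @ 167) → take B (27 @ 240) → take 34/40 of A → 251.60; 96/96 used.
Total value = 1057.60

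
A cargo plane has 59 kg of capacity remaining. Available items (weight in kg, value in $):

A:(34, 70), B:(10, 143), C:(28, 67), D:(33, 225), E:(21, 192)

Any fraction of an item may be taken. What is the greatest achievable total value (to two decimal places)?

525.91

Greedy by value/weight ratio, highest first.
Ratios (sorted): B 14.30, E 9.14, D 6.82, C 2.39, A 2.06
take B (10 @ 143); take E (21 @ 192); take 28/33 of D → 190.91. Capacity used 59/59.
Total value = 525.91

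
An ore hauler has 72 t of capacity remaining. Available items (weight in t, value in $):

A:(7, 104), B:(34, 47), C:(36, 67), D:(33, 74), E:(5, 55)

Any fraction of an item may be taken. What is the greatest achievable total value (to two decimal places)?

Sort by value per unit weight and fill in that order.
Ratios (sorted): A 14.86, E 11.00, D 2.24, C 1.86, B 1.38
take A (7 @ 104); take E (5 @ 55); take D (33 @ 74); take 27/36 of C → 50.25. Capacity used 72/72.
Total value = 283.25

283.25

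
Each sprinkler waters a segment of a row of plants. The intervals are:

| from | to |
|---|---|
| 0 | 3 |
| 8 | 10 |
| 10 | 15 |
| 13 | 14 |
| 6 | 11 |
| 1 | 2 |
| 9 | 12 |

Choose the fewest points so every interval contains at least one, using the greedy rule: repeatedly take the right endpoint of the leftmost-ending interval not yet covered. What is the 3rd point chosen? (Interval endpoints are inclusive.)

14

Sort by right endpoint; whenever an interval is uncovered, place a point at its right end.
By right end: [1,2]  [0,3]  [8,10]  [6,11]  [9,12]  [13,14]  [10,15]
[1,2] uncovered → point at 2; [8,10] uncovered → point at 10; [13,14] uncovered → point at 14.
Points: 2, 10, 14 (3 total).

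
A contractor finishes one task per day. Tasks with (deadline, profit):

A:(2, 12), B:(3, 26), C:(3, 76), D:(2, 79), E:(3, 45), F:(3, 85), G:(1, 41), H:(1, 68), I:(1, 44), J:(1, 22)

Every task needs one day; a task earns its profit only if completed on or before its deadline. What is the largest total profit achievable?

240

Take jobs in profit order; each goes to the latest open slot no later than its deadline.
Profit order: F=85 D=79 C=76 H=68 E=45 I=44 G=41 B=26 J=22 A=12
Assign: F→slot 3, D→slot 2, C→slot 1, H skipped, E skipped, I skipped, G skipped, B skipped, J skipped, A skipped.
Slots: [1:C] [2:D] [3:F]
Profit = 76 + 79 + 85 = 240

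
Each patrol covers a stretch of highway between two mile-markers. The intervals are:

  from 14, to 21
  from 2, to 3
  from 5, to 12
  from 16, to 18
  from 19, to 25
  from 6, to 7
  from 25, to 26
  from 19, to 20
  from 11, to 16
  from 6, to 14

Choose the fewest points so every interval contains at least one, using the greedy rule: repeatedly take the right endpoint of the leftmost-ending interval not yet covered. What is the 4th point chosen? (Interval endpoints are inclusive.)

Sort by right endpoint; whenever an interval is uncovered, place a point at its right end.
By right end: [2,3]  [6,7]  [5,12]  [6,14]  [11,16]  [16,18]  [19,20]  [14,21]  [19,25]  [25,26]
[2,3] uncovered → point at 3; [6,7] uncovered → point at 7; [11,16] uncovered → point at 16; [19,20] uncovered → point at 20; [25,26] uncovered → point at 26.
Points: 3, 7, 16, 20, 26 (5 total).

20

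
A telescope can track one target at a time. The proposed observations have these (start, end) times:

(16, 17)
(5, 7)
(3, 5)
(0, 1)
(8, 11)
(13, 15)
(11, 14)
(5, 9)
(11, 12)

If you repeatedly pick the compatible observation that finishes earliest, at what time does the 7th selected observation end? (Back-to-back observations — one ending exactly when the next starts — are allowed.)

Greedy by earliest finish: after sorting by end time, pick each interval compatible with the last pick.
By end time: (0,1), (3,5), (5,7), (5,9), (8,11), (11,12), (11,14), (13,15), (16,17).
Pick (0,1); next start ≥ 1 → (3,5); next start ≥ 5 → (5,7); next start ≥ 7 → (8,11); next start ≥ 11 → (11,12); next start ≥ 12 → (13,15); next start ≥ 15 → (16,17).
Selected: (0,1) (3,5) (5,7) (8,11) (11,12) (13,15) (16,17)

17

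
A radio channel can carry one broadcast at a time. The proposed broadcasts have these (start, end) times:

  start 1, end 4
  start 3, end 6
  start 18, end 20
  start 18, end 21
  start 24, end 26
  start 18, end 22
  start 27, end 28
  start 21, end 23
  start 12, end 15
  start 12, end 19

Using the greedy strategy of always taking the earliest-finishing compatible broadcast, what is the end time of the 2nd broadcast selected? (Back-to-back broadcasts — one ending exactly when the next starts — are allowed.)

15

Sort by end time and greedily take each interval whose start is ≥ the last chosen end.
Sorted by end: (1,4)  (3,6)  (12,15)  (12,19)  (18,20)  (18,21)  (18,22)  (21,23)  (24,26)  (27,28)
take (1,4); skip (3,6); take (12,15); take (18,20); skip (18,22); take (21,23); take (24,26); take (27,28).
Selected: (1,4) (12,15) (18,20) (21,23) (24,26) (27,28)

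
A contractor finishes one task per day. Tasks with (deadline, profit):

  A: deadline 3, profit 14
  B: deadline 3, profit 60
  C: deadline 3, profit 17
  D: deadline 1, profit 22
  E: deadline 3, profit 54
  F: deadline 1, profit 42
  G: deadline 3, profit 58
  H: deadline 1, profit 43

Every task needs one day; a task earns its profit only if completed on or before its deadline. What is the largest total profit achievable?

By profit: B(d3,60), G(d3,58), E(d3,54), H(d1,43), F(d1,42), D(d1,22), C(d3,17), A(d3,14)
B→slot 3; G→slot 2; E→slot 1; H skipped; F skipped; D skipped; C skipped; A skipped.
Profit = 54 + 58 + 60 = 172

172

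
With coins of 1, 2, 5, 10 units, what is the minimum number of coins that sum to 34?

5

Greedy: take as many of the largest coin as possible, then repeat with the remainder.
34 = 3×10 + 2×2
Total coins = 3 + 2 = 5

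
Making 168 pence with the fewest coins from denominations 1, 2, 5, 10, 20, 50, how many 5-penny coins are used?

Use the largest denomination that fits, subtract, and repeat.
168 − 3×50→18 − 1×10→8 − 1×5→3 − 1×2→1 − 1×1→0
Count of 5: 1

1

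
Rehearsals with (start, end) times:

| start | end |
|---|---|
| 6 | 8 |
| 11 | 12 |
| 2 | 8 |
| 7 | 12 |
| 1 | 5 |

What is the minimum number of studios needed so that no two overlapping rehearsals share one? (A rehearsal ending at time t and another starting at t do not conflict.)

Count concurrent intervals with a sweep; the peak is the room count.
starts: [1, 2, 6, 7, 11]
ends:   [5, 8, 8, 12, 12]
s1→1 s2→2 e5→1 s6→2 s7→3  — peak 3.

3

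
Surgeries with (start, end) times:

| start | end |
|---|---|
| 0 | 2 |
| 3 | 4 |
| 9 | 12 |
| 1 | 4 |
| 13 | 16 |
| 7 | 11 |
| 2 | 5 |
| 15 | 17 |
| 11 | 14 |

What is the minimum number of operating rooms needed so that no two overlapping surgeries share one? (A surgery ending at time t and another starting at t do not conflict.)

Events (time:±→running): 0:+→1 1:+→2 2:-→1 2:+→2 3:+→3 … peak 3.

3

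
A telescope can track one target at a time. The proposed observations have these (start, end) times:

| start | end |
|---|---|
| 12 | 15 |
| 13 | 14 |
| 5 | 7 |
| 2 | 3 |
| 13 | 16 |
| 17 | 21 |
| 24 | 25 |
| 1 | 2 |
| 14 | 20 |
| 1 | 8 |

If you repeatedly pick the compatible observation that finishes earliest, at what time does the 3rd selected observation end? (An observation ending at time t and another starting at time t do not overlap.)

Sort by end time and greedily take each interval whose start is ≥ the last chosen end.
Sorted by end: (1,2)  (2,3)  (5,7)  (1,8)  (13,14)  (12,15)  (13,16)  (14,20)  (17,21)  (24,25)
take (1,2); take (2,3); take (5,7); take (13,14); take (14,20); skip (17,21); take (24,25).
Selected: (1,2) (2,3) (5,7) (13,14) (14,20) (24,25)

7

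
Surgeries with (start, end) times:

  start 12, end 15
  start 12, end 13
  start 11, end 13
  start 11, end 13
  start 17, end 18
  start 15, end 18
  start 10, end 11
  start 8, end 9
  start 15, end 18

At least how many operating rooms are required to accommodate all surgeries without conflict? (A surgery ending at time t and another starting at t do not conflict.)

starts: [8, 10, 11, 11, 12, 12, 15, 15, 17]
ends:   [9, 11, 13, 13, 13, 15, 18, 18, 18]
s8→1 e9→0 s10→1 e11→0 s11→1 s11→2 s12→3 s12→4  — peak 4.

4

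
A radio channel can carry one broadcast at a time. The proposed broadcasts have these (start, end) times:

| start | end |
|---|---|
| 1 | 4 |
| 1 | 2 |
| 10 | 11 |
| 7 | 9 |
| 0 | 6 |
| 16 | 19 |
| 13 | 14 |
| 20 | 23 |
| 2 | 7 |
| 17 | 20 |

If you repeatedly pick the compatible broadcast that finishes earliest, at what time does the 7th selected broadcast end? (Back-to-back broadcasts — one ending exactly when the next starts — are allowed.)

Greedy by earliest finish: after sorting by end time, pick each interval compatible with the last pick.
By end time: (1,2), (1,4), (0,6), (2,7), (7,9), (10,11), (13,14), (16,19), (17,20), (20,23).
Pick (1,2); next start ≥ 2 → (2,7); next start ≥ 7 → (7,9); next start ≥ 9 → (10,11); next start ≥ 11 → (13,14); next start ≥ 14 → (16,19); next start ≥ 19 → (20,23).
Selected: (1,2) (2,7) (7,9) (10,11) (13,14) (16,19) (20,23)

23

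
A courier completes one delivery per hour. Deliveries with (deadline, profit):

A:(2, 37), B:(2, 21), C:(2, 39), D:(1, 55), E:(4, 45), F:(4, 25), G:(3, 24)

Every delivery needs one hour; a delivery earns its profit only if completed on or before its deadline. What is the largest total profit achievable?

Take jobs in profit order; each goes to the latest open slot no later than its deadline.
Profit order: D=55 E=45 C=39 A=37 F=25 G=24 B=21
Assign: D→slot 1, E→slot 4, C→slot 2, A skipped, F→slot 3, G skipped, B skipped.
Slots: [1:D] [2:C] [3:F] [4:E]
Profit = 55 + 39 + 25 + 45 = 164

164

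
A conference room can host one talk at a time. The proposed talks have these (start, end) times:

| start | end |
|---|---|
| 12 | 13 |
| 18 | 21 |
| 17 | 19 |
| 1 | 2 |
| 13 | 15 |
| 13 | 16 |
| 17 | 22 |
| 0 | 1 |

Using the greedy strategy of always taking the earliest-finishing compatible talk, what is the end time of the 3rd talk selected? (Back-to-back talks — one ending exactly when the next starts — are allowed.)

By end time: (0,1), (1,2), (12,13), (13,15), (13,16), (17,19), (18,21), (17,22).
Pick (0,1); next start ≥ 1 → (1,2); next start ≥ 2 → (12,13); next start ≥ 13 → (13,15); next start ≥ 15 → (17,19).
Selected: (0,1) (1,2) (12,13) (13,15) (17,19)

13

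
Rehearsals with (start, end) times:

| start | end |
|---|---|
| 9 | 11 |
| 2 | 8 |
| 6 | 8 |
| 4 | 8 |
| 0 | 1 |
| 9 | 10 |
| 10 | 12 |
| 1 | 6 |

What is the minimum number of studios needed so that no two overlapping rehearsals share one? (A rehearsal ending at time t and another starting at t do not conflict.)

3

The answer is the maximum number of intervals overlapping at any instant.
Events (time:±→running): 0:+→1 1:-→0 1:+→1 2:+→2 4:+→3 … peak 3.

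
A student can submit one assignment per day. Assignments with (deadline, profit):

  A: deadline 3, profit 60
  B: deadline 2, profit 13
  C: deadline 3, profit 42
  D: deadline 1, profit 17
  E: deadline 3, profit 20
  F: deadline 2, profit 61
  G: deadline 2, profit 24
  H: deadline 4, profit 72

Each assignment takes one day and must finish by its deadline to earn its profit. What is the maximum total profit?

By profit: H(d4,72), F(d2,61), A(d3,60), C(d3,42), G(d2,24), E(d3,20), D(d1,17), B(d2,13)
H→slot 4; F→slot 2; A→slot 3; C→slot 1; G skipped; E skipped; D skipped; B skipped.
Profit = 42 + 61 + 60 + 72 = 235

235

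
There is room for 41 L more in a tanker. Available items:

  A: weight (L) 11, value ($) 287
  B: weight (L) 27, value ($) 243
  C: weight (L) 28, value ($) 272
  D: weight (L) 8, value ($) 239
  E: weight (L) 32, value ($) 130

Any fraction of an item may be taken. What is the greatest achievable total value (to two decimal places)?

739.71

Sort by value per unit weight and fill in that order.
Order: D (239/8=29.88) > A (287/11=26.09) > C (272/28=9.71) > B (243/27=9.00) > E (130/32=4.06)
Fill: take D (8 @ 239) → take A (11 @ 287) → take 22/28 of C → 213.71; 41/41 used.
Total value = 739.71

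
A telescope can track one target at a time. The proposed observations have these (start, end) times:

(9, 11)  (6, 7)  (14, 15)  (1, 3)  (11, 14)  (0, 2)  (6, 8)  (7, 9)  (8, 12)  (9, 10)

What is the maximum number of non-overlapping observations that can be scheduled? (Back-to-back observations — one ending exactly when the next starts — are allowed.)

Sort by end time and greedily take each interval whose start is ≥ the last chosen end.
By end time: (0,2), (1,3), (6,7), (6,8), (7,9), (9,10), (9,11), (8,12), (11,14), (14,15).
Pick (0,2); next start ≥ 2 → (6,7); next start ≥ 7 → (7,9); next start ≥ 9 → (9,10); next start ≥ 10 → (11,14); next start ≥ 14 → (14,15).
Selected 6 observations.

6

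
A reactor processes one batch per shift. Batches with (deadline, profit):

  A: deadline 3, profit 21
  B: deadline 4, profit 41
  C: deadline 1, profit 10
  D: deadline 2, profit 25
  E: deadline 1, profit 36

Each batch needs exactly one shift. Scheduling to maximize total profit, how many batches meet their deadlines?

Sort by profit descending; place each in the latest free slot ≤ its deadline.
Profit order: B=41 E=36 D=25 A=21 C=10
Assign: B→slot 4, E→slot 1, D→slot 2, A→slot 3, C skipped.
Slots: [1:E] [2:D] [3:A] [4:B]
4 of 5 scheduled.

4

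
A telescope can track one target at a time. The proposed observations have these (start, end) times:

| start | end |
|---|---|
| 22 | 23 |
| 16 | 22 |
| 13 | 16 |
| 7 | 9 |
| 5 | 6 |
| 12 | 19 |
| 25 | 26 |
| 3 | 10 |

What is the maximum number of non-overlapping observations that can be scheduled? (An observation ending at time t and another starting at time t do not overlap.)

6

By end time: (5,6), (7,9), (3,10), (13,16), (12,19), (16,22), (22,23), (25,26).
Pick (5,6); next start ≥ 6 → (7,9); next start ≥ 9 → (13,16); next start ≥ 16 → (16,22); next start ≥ 22 → (22,23); next start ≥ 23 → (25,26).
Selected 6 observations.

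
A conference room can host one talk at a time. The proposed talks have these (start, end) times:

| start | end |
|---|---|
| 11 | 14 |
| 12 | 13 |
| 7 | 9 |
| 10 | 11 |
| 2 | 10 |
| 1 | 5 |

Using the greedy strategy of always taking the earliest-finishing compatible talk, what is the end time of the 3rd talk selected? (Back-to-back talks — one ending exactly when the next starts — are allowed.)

11

Greedy by earliest finish: after sorting by end time, pick each interval compatible with the last pick.
Sorted by end: (1,5)  (7,9)  (2,10)  (10,11)  (12,13)  (11,14)
take (1,5); take (7,9); skip (2,10); take (10,11); take (12,13).
Selected: (1,5) (7,9) (10,11) (12,13)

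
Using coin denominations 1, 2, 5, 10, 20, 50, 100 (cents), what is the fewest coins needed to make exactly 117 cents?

4

Greedy: take as many of the largest coin as possible, then repeat with the remainder.
117 = 1×100 + 1×10 + 1×5 + 1×2
Total coins = 1 + 1 + 1 + 1 = 4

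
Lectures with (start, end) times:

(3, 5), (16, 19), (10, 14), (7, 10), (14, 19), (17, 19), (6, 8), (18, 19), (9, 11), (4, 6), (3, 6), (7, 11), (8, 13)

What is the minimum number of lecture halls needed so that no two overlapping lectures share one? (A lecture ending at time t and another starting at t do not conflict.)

4

Count concurrent intervals with a sweep; the peak is the room count.
starts: [3, 3, 4, 6, 7, 7, 8, 9, 10, 14, 16, 17, 18]
ends:   [5, 6, 6, 8, 10, 11, 11, 13, 14, 19, 19, 19, 19]
s3→1 s3→2 s4→3 e5→2 e6→1 e6→0 s6→1 s7→2 s7→3 e8→2 s8→3 s9→4  — peak 4.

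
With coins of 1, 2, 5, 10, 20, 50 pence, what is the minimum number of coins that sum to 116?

Use the largest denomination that fits, subtract, and repeat.
116 − 2×50→16 − 1×10→6 − 1×5→1 − 1×1→0
Total coins = 2 + 1 + 1 + 1 = 5

5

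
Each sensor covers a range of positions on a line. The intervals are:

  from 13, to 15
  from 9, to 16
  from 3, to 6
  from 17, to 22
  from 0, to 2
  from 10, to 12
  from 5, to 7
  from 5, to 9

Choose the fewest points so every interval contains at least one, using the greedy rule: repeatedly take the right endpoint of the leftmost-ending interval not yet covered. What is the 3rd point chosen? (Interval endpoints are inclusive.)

12

Sort by right endpoint; whenever an interval is uncovered, place a point at its right end.
Sorted: [0,2] [3,6] [5,7] [5,9] [10,12] [13,15] [9,16] [17,22]
{[0,2]} hit by 2; {[3,6],[5,7],[5,9]} hit by 6; {[10,12]} hit by 12; {[13,15],[9,16]} hit by 15; {[17,22]} hit by 22.
Points: 2, 6, 12, 15, 22 (5 total).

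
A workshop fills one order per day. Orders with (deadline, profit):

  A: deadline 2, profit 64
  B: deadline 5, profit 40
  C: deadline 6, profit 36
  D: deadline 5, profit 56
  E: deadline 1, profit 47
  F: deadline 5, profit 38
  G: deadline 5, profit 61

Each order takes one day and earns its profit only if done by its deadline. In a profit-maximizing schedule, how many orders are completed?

Take jobs in profit order; each goes to the latest open slot no later than its deadline.
By profit: A(d2,64), G(d5,61), D(d5,56), E(d1,47), B(d5,40), F(d5,38), C(d6,36)
A→slot 2; G→slot 5; D→slot 4; E→slot 1; B→slot 3; F skipped; C→slot 6.
6 of 7 scheduled.

6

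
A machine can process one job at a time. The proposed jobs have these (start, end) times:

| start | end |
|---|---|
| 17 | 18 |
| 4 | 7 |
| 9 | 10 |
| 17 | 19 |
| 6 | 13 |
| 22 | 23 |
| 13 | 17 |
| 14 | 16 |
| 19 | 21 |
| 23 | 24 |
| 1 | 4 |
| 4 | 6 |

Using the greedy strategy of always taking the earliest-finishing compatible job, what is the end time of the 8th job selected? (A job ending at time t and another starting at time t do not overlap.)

Greedy by earliest finish: after sorting by end time, pick each interval compatible with the last pick.
By end time: (1,4), (4,6), (4,7), (9,10), (6,13), (14,16), (13,17), (17,18), (17,19), (19,21), (22,23), (23,24).
Pick (1,4); next start ≥ 4 → (4,6); next start ≥ 6 → (9,10); next start ≥ 10 → (14,16); next start ≥ 16 → (17,18); next start ≥ 18 → (19,21); next start ≥ 21 → (22,23); next start ≥ 23 → (23,24).
Selected: (1,4) (4,6) (9,10) (14,16) (17,18) (19,21) (22,23) (23,24)

24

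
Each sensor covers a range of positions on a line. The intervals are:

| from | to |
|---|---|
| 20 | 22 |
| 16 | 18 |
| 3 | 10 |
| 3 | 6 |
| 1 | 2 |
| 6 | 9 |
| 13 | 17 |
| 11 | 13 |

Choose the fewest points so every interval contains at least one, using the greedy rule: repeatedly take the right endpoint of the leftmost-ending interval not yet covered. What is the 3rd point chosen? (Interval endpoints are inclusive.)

13

By right end: [1,2]  [3,6]  [6,9]  [3,10]  [11,13]  [13,17]  [16,18]  [20,22]
[1,2] uncovered → point at 2; [3,6] uncovered → point at 6; [11,13] uncovered → point at 13; [16,18] uncovered → point at 18; [20,22] uncovered → point at 22.
Points: 2, 6, 13, 18, 22 (5 total).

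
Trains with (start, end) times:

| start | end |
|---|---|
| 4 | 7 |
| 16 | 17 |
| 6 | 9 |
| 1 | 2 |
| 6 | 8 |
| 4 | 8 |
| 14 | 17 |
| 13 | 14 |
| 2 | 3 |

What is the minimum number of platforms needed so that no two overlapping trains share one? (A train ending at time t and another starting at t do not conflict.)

4

Count concurrent intervals with a sweep; the peak is the room count.
Events (time:±→running): 1:+→1 2:-→0 2:+→1 3:-→0 4:+→1 4:+→2 6:+→3 6:+→4 … peak 4.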